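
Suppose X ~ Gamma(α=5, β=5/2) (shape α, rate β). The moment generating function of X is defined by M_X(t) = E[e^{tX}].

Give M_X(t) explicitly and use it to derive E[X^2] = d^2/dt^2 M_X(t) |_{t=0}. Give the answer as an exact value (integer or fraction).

M_X(t) = 3125/(32*(5/2 - t)^5)
M′(t) = 31250/(64*t^6 - 960*t^5 + 6000*t^4 - 20000*t^3 + 37500*t^2 - 37500*t + 15625)
M′′(t) = -375000/(128*t^7 - 2240*t^6 + 16800*t^5 - 70000*t^4 + 175000*t^3 - 262500*t^2 + 218750*t - 78125)

E[X^2] = M′′(0) = 24/5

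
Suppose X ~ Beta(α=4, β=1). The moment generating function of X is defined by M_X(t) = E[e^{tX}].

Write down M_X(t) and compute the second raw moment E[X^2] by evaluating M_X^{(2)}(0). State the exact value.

M_X(t) = ₁F₁(4; 5; t)
D^2[M](t) = 2*₁F₁(6; 7; t)/3

E[X^2] = D^2[M](0) = 2/3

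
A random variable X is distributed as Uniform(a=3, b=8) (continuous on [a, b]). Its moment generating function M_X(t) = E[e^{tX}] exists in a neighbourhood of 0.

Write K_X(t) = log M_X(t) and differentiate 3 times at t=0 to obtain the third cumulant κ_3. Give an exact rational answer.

κ_3 = K′′′(0) = 0

M_X(t) = (e^(8*t) - e^(3*t))/(5*t)
K_X(t) = log M_X(t) = -log(t) + log(e^(8*t) - e^(3*t)) - log(5)
K′(t) = (8*t*e^(5*t) - 3*t - e^(5*t) + 1)/(t*e^(5*t) - t)
K′′(t) = (-25*t^2*e^(5*t) + e^(10*t) - 2*e^(5*t) + 1)/(t^2*e^(10*t) - 2*t^2*e^(5*t) + t^2)
K′′′(t) = (125*t^3*e^(10*t) + 125*t^3*e^(5*t) - 2*e^(15*t) + 6*e^(10*t) - 6*e^(5*t) + 2)/(t^3*e^(15*t) - 3*t^3*e^(10*t) + 3*t^3*e^(5*t) - t^3)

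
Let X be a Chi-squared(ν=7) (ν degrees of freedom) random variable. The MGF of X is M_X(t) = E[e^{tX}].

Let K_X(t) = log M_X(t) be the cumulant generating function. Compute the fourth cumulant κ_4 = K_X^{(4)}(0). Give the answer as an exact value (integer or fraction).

κ_4 = K^(4)(0) = 336

M_X(t) = (1 - 2*t)^(-7/2)
K_X(t) = log M_X(t) = -7*log(1 - 2*t)/2
K^(4)(t) = 336/(16*t^4 - 32*t^3 + 24*t^2 - 8*t + 1)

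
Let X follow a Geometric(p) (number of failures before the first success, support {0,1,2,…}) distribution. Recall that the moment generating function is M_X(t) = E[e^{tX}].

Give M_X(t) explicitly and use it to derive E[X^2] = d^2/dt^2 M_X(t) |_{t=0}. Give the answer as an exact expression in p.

E[X^2] = M′′(0) = 1 - 3/p + 2/p^2

M_X(t) = p/(-(1 - p)*e^(t) + 1)
M′(t) = (-p^2*e^(t) + p*e^(t))/(p^2*e^(2*t) - 2*p*e^(2*t) + 2*p*e^(t) + e^(2*t) - 2*e^(t) + 1)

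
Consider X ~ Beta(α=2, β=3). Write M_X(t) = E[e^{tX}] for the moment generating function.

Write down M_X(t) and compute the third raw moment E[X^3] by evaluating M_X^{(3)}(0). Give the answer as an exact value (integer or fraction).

E[X^3] = D^3[M](0) = 4/35

M_X(t) = ₁F₁(2; 5; t)
D^3[M](t) = 4*₁F₁(5; 8; t)/35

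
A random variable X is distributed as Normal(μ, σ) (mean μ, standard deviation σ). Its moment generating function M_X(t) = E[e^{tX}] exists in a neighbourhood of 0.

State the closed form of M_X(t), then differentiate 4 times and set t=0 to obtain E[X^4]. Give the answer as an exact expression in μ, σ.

M_X(t) = e^(μ*t + σ^2*t^2/2)
M′(t) = μ*e^(μ*t)*e^(σ^2*t^2/2) + σ^2*t*e^(μ*t)*e^(σ^2*t^2/2)
M′′(t) = μ^2*e^(μ*t)*e^(σ^2*t^2/2) + 2*μ*σ^2*t*e^(μ*t)*e^(σ^2*t^2/2) + σ^4*t^2*e^(μ*t)*e^(σ^2*t^2/2) + σ^2*e^(μ*t)*e^(σ^2*t^2/2)

E[X^4] = M′′′′(0) = μ^4 + 6*μ^2*σ^2 + 3*σ^4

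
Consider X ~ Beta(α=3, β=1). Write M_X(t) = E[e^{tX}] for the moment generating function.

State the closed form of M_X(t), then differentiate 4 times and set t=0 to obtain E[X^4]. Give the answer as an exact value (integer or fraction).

E[X^4] = M^(4)(0) = 3/7

M_X(t) = ₁F₁(3; 4; t)
M^(4)(t) = 3*₁F₁(7; 8; t)/7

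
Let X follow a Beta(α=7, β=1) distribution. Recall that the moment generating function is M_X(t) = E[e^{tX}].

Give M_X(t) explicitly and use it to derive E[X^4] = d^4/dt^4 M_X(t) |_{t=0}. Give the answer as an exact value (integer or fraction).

M_X(t) = ₁F₁(7; 8; t)
M′(t) = 7*₁F₁(8; 9; t)/8
M′′(t) = 7*₁F₁(9; 10; t)/9
M′′′(t) = 7*₁F₁(10; 11; t)/10
M′′′′(t) = 7*₁F₁(11; 12; t)/11

E[X^4] = M′′′′(0) = 7/11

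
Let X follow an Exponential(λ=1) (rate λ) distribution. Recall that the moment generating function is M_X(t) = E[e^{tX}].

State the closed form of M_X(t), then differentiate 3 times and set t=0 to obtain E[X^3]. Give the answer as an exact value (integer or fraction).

E[X^3] = M^(3)(0) = 6

M_X(t) = 1/(1 - t)
M^(3)(t) = 6/(t^4 - 4*t^3 + 6*t^2 - 4*t + 1)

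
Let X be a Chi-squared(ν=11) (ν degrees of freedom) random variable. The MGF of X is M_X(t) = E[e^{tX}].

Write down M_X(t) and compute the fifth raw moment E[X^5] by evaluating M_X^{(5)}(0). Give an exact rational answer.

M_X(t) = (1 - 2*t)^(-11/2)
M′(t) = 11/(64*t^6*√(1 - 2*t) - 192*t^5*√(1 - 2*t) + 240*t^4*√(1 - 2*t) - 160*t^3*√(1 - 2*t) + 60*t^2*√(1 - 2*t) - 12*t*√(1 - 2*t) + √(1 - 2*t))
M′′(t) = -143/(128*t^7*√(1 - 2*t) - 448*t^6*√(1 - 2*t) + 672*t^5*√(1 - 2*t) - 560*t^4*√(1 - 2*t) + 280*t^3*√(1 - 2*t) - 84*t^2*√(1 - 2*t) + 14*t*√(1 - 2*t) - √(1 - 2*t))

E[X^5] = M′′′′′(0) = 692835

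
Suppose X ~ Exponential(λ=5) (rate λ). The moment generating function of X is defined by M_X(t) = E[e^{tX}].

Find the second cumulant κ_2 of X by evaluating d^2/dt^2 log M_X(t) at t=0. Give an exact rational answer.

κ_2 = K^(2)(0) = 1/25

M_X(t) = 5/(5 - t)
K_X(t) = log M_X(t) = -log(5 - t) + log(5)
K^(2)(t) = 1/(t^2 - 10*t + 25)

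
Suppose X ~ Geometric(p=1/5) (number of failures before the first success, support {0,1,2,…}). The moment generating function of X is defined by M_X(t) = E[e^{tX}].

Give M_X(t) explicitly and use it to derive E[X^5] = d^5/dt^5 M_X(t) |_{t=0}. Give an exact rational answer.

E[X^5] = D^5[M](0) = 194404

M_X(t) = 1/(5*(1 - 4*e^(t)/5))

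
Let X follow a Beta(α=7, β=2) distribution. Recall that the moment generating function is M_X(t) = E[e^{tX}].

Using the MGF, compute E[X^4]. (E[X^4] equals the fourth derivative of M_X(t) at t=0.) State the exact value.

E[X^4] = M′′′′(0) = 14/33

M_X(t) = ₁F₁(7; 9; t)
M′(t) = 7*₁F₁(8; 10; t)/9
M′′(t) = 28*₁F₁(9; 11; t)/45
M′′′(t) = 28*₁F₁(10; 12; t)/55
M′′′′(t) = 14*₁F₁(11; 13; t)/33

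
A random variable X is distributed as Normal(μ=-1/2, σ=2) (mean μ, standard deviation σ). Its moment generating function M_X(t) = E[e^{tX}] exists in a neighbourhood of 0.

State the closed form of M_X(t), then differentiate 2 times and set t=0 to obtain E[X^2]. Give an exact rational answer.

E[X^2] = M′′(0) = 17/4

M_X(t) = e^(2*t^2 - t/2)
M′(t) = 4*t*e^(-t/2)*e^(2*t^2) - e^(-t/2)*e^(2*t^2)/2
M′′(t) = (64*t^2*e^(2*t^2) - 16*t*e^(2*t^2) + 17*e^(2*t^2))*e^(-t/2)/4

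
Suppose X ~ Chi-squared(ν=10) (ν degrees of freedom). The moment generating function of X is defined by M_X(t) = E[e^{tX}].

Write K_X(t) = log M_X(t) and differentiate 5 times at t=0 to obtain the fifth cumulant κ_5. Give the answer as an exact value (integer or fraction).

M_X(t) = (1 - 2*t)^(-5)
K_X(t) = log M_X(t) = -5*log(1 - 2*t)
K^(5)(t) = -3840/(32*t^5 - 80*t^4 + 80*t^3 - 40*t^2 + 10*t - 1)

κ_5 = K^(5)(0) = 3840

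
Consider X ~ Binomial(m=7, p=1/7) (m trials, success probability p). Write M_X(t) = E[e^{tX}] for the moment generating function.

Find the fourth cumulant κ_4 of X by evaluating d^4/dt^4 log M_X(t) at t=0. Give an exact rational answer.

M_X(t) = (e^(t)/7 + 6/7)^7
K_X(t) = log M_X(t) = 7*log(e^(t)/7 + 6/7)
K^(4)(t) = (42*e^(3*t) - 1008*e^(2*t) + 1512*e^(t))/(e^(4*t) + 24*e^(3*t) + 216*e^(2*t) + 864*e^(t) + 1296)

κ_4 = K^(4)(0) = 78/343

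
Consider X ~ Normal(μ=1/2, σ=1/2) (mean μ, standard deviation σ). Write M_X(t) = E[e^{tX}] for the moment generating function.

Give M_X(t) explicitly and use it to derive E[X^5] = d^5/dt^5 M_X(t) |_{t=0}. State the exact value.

E[X^5] = D^5[M](0) = 13/16

M_X(t) = e^(t^2/8 + t/2)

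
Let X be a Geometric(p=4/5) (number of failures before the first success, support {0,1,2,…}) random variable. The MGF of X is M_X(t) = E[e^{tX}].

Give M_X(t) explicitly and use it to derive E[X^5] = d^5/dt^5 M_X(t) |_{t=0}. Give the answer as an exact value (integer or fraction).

M_X(t) = 4/(5*(1 - e^(t)/5))
D^5[M](t) = (4*e^(5*t) + 520*e^(4*t) + 6600*e^(3*t) + 13000*e^(2*t) + 2500*e^(t))/(e^(6*t) - 30*e^(5*t) + 375*e^(4*t) - 2500*e^(3*t) + 9375*e^(2*t) - 18750*e^(t) + 15625)

E[X^5] = D^5[M](0) = 707/128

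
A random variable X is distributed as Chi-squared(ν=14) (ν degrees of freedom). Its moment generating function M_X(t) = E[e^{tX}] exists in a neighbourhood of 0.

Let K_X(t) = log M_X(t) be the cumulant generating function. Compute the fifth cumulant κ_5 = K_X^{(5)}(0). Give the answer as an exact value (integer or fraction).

κ_5 = K′′′′′(0) = 5376

M_X(t) = (1 - 2*t)^(-7)
K_X(t) = log M_X(t) = -7*log(1 - 2*t)
K′(t) = -14/(2*t - 1)
K′′(t) = 28/(4*t^2 - 4*t + 1)
K′′′(t) = -112/(8*t^3 - 12*t^2 + 6*t - 1)
K′′′′(t) = 672/(16*t^4 - 32*t^3 + 24*t^2 - 8*t + 1)
K′′′′′(t) = -5376/(32*t^5 - 80*t^4 + 80*t^3 - 40*t^2 + 10*t - 1)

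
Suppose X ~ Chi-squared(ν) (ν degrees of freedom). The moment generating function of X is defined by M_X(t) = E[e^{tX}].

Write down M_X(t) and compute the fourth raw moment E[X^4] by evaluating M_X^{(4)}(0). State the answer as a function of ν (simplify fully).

M_X(t) = (1 - 2*t)^(-ν/2)
M^(4)(t) = (ν^4 + 12*ν^3 + 44*ν^2 + 48*ν)/(16*t^4*(1 - 2*t)^(ν/2) - 32*t^3*(1 - 2*t)^(ν/2) + 24*t^2*(1 - 2*t)^(ν/2) - 8*t*(1 - 2*t)^(ν/2) + (1 - 2*t)^(ν/2))

E[X^4] = M^(4)(0) = ν*(ν^3 + 12*ν^2 + 44*ν + 48)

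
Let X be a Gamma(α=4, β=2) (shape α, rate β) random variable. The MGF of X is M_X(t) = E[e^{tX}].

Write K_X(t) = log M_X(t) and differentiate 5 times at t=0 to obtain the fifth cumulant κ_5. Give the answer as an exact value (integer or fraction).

κ_5 = K′′′′′(0) = 3

M_X(t) = 16/(2 - t)^4
K_X(t) = log M_X(t) = -4*log(2 - t) + 4*log(2)
K′(t) = -4/(t - 2)
K′′(t) = 4/(t^2 - 4*t + 4)
K′′′(t) = -8/(t^3 - 6*t^2 + 12*t - 8)
K′′′′(t) = 24/(t^4 - 8*t^3 + 24*t^2 - 32*t + 16)
K′′′′′(t) = -96/(t^5 - 10*t^4 + 40*t^3 - 80*t^2 + 80*t - 32)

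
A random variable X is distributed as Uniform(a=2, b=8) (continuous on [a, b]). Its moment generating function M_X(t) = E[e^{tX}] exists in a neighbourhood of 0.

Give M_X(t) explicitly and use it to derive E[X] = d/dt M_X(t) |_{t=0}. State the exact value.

E[X] = D[M](0) = 5

M_X(t) = (e^(8*t) - e^(2*t))/(6*t)
D[M](t) = (8*t*e^(8*t) - 2*t*e^(2*t) - e^(8*t) + e^(2*t))/(6*t^2)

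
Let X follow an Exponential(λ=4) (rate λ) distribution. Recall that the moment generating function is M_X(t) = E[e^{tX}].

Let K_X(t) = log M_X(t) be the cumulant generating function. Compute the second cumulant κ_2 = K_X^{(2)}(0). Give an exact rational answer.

κ_2 = D^2[K](0) = 1/16

M_X(t) = 4/(4 - t)
K_X(t) = log M_X(t) = -log(4 - t) + 2*log(2)
D^2[K](t) = 1/(t^2 - 8*t + 16)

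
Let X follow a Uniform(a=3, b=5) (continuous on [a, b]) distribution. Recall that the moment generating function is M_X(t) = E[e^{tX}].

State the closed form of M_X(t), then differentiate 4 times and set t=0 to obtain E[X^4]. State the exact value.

E[X^4] = D^4[M](0) = 1441/5

M_X(t) = (e^(5*t) - e^(3*t))/(2*t)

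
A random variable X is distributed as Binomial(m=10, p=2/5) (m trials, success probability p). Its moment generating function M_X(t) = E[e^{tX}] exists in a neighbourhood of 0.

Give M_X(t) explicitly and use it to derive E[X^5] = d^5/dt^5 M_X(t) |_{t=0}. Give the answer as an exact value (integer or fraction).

M_X(t) = (2*e^(t)/5 + 3/5)^10

E[X^5] = M′′′′′(0) = 1857436/625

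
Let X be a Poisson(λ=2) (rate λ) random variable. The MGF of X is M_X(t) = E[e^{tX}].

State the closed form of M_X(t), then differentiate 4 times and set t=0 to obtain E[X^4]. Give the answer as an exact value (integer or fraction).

M_X(t) = e^(2*e^(t) - 2)
M′(t) = 2*e^(-2)*e^(t)*e^(2*e^(t))
M′′(t) = (4*e^(2*t)*e^(2*e^(t)) + 2*e^(t)*e^(2*e^(t)))*e^(-2)
M′′′(t) = (8*e^(3*t)*e^(2*e^(t)) + 12*e^(2*t)*e^(2*e^(t)) + 2*e^(t)*e^(2*e^(t)))*e^(-2)
M′′′′(t) = (16*e^(4*t)*e^(2*e^(t)) + 48*e^(3*t)*e^(2*e^(t)) + 28*e^(2*t)*e^(2*e^(t)) + 2*e^(t)*e^(2*e^(t)))*e^(-2)

E[X^4] = M′′′′(0) = 94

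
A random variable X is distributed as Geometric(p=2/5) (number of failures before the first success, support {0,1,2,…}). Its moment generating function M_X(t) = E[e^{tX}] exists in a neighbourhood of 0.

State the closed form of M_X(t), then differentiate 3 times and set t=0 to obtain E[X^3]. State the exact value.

E[X^3] = d^3M/dt^3 |_{t=0} = 141/4

M_X(t) = 2/(5*(1 - 3*e^(t)/5))
dM/dt = 6*e^(t)/(9*e^(2*t) - 30*e^(t) + 25)
d^2M/dt^2 = (-18*e^(2*t) - 30*e^(t))/(27*e^(3*t) - 135*e^(2*t) + 225*e^(t) - 125)
d^3M/dt^3 = (54*e^(3*t) + 360*e^(2*t) + 150*e^(t))/(81*e^(4*t) - 540*e^(3*t) + 1350*e^(2*t) - 1500*e^(t) + 625)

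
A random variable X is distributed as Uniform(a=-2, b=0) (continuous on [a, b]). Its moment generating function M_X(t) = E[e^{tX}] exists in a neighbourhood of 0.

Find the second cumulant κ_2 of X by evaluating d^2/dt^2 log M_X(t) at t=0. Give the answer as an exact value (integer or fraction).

κ_2 = K^(2)(0) = 1/3

M_X(t) = (1 - e^(-2*t))/(2*t)
K_X(t) = log M_X(t) = -log(t) + log(1 - e^(-2*t)) - log(2)
K^(2)(t) = (-4*t^2*e^(2*t) + e^(4*t) - 2*e^(2*t) + 1)/(t^2*e^(4*t) - 2*t^2*e^(2*t) + t^2)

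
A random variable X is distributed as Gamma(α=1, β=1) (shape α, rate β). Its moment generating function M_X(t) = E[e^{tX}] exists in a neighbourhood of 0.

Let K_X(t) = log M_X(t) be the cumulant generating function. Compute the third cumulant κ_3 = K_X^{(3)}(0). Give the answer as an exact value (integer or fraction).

M_X(t) = 1/(1 - t)
K_X(t) = log M_X(t) = -log(1 - t)
K′(t) = -1/(t - 1)
K′′(t) = 1/(t^2 - 2*t + 1)
K′′′(t) = -2/(t^3 - 3*t^2 + 3*t - 1)

κ_3 = K′′′(0) = 2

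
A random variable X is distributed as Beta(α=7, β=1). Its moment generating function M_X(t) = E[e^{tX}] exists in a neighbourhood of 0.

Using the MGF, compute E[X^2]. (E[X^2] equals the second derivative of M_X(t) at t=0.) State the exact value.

M_X(t) = ₁F₁(7; 8; t)
dM/dt = 7*₁F₁(8; 9; t)/8
d^2M/dt^2 = 7*₁F₁(9; 10; t)/9

E[X^2] = d^2M/dt^2 |_{t=0} = 7/9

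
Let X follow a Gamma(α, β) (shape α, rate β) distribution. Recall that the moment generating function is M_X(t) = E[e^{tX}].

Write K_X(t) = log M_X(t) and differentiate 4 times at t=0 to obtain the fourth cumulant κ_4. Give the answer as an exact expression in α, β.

M_X(t) = (β/(β - t))^α
K_X(t) = log M_X(t) = α*(log(β) - log(β - t))
dK/dt = -α/(-β + t)
d^2K/dt^2 = α/(β^2 - 2*β*t + t^2)
d^3K/dt^3 = -2*α/(-β^3 + 3*β^2*t - 3*β*t^2 + t^3)
d^4K/dt^4 = 6*α/(β^4 - 4*β^3*t + 6*β^2*t^2 - 4*β*t^3 + t^4)

κ_4 = d^4K/dt^4 |_{t=0} = 6*α/β^4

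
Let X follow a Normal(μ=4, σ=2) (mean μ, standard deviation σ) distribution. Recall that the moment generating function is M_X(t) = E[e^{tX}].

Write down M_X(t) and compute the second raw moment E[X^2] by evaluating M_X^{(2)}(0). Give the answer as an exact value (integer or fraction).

E[X^2] = M′′(0) = 20

M_X(t) = e^(2*t^2 + 4*t)
M′(t) = 4*t*e^(4*t)*e^(2*t^2) + 4*e^(4*t)*e^(2*t^2)
M′′(t) = 16*t^2*e^(4*t)*e^(2*t^2) + 32*t*e^(4*t)*e^(2*t^2) + 20*e^(4*t)*e^(2*t^2)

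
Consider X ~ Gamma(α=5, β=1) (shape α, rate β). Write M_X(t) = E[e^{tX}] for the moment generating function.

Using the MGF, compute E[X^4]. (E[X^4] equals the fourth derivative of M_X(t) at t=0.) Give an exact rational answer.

E[X^4] = M′′′′(0) = 1680

M_X(t) = (1 - t)^(-5)
M′(t) = 5/(t^6 - 6*t^5 + 15*t^4 - 20*t^3 + 15*t^2 - 6*t + 1)
M′′(t) = -30/(t^7 - 7*t^6 + 21*t^5 - 35*t^4 + 35*t^3 - 21*t^2 + 7*t - 1)
M′′′(t) = 210/(t^8 - 8*t^7 + 28*t^6 - 56*t^5 + 70*t^4 - 56*t^3 + 28*t^2 - 8*t + 1)
M′′′′(t) = -1680/(t^9 - 9*t^8 + 36*t^7 - 84*t^6 + 126*t^5 - 126*t^4 + 84*t^3 - 36*t^2 + 9*t - 1)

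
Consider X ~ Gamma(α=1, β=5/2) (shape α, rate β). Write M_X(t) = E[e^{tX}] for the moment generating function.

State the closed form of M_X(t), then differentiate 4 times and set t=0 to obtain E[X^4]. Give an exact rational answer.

M_X(t) = 5/(2*(5/2 - t))
D^4[M](t) = -1920/(32*t^5 - 400*t^4 + 2000*t^3 - 5000*t^2 + 6250*t - 3125)

E[X^4] = D^4[M](0) = 384/625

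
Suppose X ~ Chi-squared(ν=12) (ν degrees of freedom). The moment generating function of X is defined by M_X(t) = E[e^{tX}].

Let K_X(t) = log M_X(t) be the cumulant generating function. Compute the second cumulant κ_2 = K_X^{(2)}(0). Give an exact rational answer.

M_X(t) = (1 - 2*t)^(-6)
K_X(t) = log M_X(t) = -6*log(1 - 2*t)
K^(2)(t) = 24/(4*t^2 - 4*t + 1)

κ_2 = K^(2)(0) = 24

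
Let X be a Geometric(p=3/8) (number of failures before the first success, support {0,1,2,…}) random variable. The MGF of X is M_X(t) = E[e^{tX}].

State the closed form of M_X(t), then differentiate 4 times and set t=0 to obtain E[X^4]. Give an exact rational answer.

M_X(t) = 3/(8*(1 - 5*e^(t)/8))
dM/dt = 15*e^(t)/(25*e^(2*t) - 80*e^(t) + 64)
d^2M/dt^2 = (-75*e^(2*t) - 120*e^(t))/(125*e^(3*t) - 600*e^(2*t) + 960*e^(t) - 512)
d^3M/dt^3 = (375*e^(3*t) + 2400*e^(2*t) + 960*e^(t))/(625*e^(4*t) - 4000*e^(3*t) + 9600*e^(2*t) - 10240*e^(t) + 4096)
d^4M/dt^4 = (-1875*e^(4*t) - 33000*e^(3*t) - 52800*e^(2*t) - 7680*e^(t))/(3125*e^(5*t) - 25000*e^(4*t) + 80000*e^(3*t) - 128000*e^(2*t) + 102400*e^(t) - 32768)

E[X^4] = d^4M/dt^4 |_{t=0} = 10595/27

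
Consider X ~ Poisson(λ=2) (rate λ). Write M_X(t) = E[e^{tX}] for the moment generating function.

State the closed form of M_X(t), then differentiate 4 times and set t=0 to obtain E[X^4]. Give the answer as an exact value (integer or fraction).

E[X^4] = D^4[M](0) = 94

M_X(t) = e^(2*e^(t) - 2)
D^4[M](t) = (16*e^(4*t)*e^(2*e^(t)) + 48*e^(3*t)*e^(2*e^(t)) + 28*e^(2*t)*e^(2*e^(t)) + 2*e^(t)*e^(2*e^(t)))*e^(-2)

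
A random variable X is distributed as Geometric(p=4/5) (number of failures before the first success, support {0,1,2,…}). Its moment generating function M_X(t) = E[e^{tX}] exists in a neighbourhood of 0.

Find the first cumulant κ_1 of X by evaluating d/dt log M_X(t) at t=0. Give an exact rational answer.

κ_1 = D[K](0) = 1/4

M_X(t) = 4/(5*(1 - e^(t)/5))
K_X(t) = log M_X(t) = -log(1 - e^(t)/5) - log(5) + 2*log(2)
D[K](t) = -e^(t)/(e^(t) - 5)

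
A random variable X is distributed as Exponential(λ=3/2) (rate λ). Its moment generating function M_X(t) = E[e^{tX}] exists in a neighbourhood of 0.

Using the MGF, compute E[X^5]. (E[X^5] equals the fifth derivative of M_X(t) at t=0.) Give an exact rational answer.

M_X(t) = 3/(2*(3/2 - t))
dM/dt = 6/(4*t^2 - 12*t + 9)
d^2M/dt^2 = -24/(8*t^3 - 36*t^2 + 54*t - 27)
d^3M/dt^3 = 144/(16*t^4 - 96*t^3 + 216*t^2 - 216*t + 81)
d^4M/dt^4 = -1152/(32*t^5 - 240*t^4 + 720*t^3 - 1080*t^2 + 810*t - 243)
d^5M/dt^5 = 11520/(64*t^6 - 576*t^5 + 2160*t^4 - 4320*t^3 + 4860*t^2 - 2916*t + 729)

E[X^5] = d^5M/dt^5 |_{t=0} = 1280/81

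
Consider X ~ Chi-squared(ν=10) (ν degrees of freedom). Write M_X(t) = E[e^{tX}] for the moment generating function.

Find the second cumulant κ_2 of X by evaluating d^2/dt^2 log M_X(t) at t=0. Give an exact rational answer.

κ_2 = K^(2)(0) = 20

M_X(t) = (1 - 2*t)^(-5)
K_X(t) = log M_X(t) = -5*log(1 - 2*t)
K^(2)(t) = 20/(4*t^2 - 4*t + 1)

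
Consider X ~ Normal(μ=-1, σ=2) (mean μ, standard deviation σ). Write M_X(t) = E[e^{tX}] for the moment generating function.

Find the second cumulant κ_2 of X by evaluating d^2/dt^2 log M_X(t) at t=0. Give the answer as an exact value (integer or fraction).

κ_2 = d^2K/dt^2 |_{t=0} = 4

M_X(t) = e^(2*t^2 - t)
K_X(t) = log M_X(t) = 2*t^2 - t
dK/dt = 4*t - 1
d^2K/dt^2 = 4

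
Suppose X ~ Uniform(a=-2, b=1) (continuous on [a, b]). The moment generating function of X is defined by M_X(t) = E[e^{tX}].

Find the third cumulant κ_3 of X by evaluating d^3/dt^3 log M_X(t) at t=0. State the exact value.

κ_3 = D^3[K](0) = 0

M_X(t) = (e^(t) - e^(-2*t))/(3*t)
K_X(t) = log M_X(t) = -log(t) + log(e^(t) - e^(-2*t)) - log(3)
D^3[K](t) = (27*t^3*e^(6*t) + 27*t^3*e^(3*t) - 2*e^(9*t) + 6*e^(6*t) - 6*e^(3*t) + 2)/(t^3*e^(9*t) - 3*t^3*e^(6*t) + 3*t^3*e^(3*t) - t^3)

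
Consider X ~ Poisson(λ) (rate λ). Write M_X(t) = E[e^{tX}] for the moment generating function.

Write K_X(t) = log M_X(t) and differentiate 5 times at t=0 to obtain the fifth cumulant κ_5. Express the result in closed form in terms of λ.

κ_5 = K′′′′′(0) = λ

M_X(t) = e^(λ*(e^(t) - 1))
K_X(t) = log M_X(t) = λ*(e^(t) - 1)
K′(t) = λ*e^(t)
K′′(t) = λ*e^(t)
K′′′(t) = λ*e^(t)
K′′′′(t) = λ*e^(t)
K′′′′′(t) = λ*e^(t)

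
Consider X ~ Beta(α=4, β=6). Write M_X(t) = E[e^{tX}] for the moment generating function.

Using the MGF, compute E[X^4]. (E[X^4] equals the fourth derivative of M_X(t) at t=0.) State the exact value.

M_X(t) = ₁F₁(4; 10; t)
M^(4)(t) = 7*₁F₁(8; 14; t)/143

E[X^4] = M^(4)(0) = 7/143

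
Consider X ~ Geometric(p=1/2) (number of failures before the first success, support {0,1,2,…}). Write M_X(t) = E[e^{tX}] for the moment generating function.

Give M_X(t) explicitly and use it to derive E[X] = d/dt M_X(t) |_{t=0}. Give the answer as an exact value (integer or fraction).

E[X] = M^(1)(0) = 1

M_X(t) = 1/(2*(1 - e^(t)/2))
M^(1)(t) = e^(t)/(e^(2*t) - 4*e^(t) + 4)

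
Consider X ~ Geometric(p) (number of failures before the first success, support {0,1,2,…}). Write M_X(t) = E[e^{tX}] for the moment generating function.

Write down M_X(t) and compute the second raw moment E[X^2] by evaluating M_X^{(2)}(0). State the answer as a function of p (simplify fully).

M_X(t) = p/(-(1 - p)*e^(t) + 1)
dM/dt = (-p^2*e^(t) + p*e^(t))/(p^2*e^(2*t) - 2*p*e^(2*t) + 2*p*e^(t) + e^(2*t) - 2*e^(t) + 1)

E[X^2] = d^2M/dt^2 |_{t=0} = 1 - 3/p + 2/p^2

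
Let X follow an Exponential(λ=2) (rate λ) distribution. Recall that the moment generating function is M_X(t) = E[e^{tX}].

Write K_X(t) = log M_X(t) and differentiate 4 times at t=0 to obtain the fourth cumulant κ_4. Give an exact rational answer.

κ_4 = d^4K/dt^4 |_{t=0} = 3/8

M_X(t) = 2/(2 - t)
K_X(t) = log M_X(t) = -log(2 - t) + log(2)
dK/dt = -1/(t - 2)
d^2K/dt^2 = 1/(t^2 - 4*t + 4)
d^3K/dt^3 = -2/(t^3 - 6*t^2 + 12*t - 8)
d^4K/dt^4 = 6/(t^4 - 8*t^3 + 24*t^2 - 32*t + 16)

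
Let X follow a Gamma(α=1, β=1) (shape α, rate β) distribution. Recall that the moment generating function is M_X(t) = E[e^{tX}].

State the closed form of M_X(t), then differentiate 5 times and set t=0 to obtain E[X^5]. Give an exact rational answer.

E[X^5] = M^(5)(0) = 120

M_X(t) = 1/(1 - t)
M^(5)(t) = 120/(t^6 - 6*t^5 + 15*t^4 - 20*t^3 + 15*t^2 - 6*t + 1)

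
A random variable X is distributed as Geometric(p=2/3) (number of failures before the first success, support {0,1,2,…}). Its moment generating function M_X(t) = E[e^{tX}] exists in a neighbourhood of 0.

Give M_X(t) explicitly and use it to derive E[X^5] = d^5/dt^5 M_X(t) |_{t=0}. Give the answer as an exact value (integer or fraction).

E[X^5] = M′′′′′(0) = 91/2

M_X(t) = 2/(3*(1 - e^(t)/3))
M′(t) = 2*e^(t)/(e^(2*t) - 6*e^(t) + 9)
M′′(t) = (-2*e^(2*t) - 6*e^(t))/(e^(3*t) - 9*e^(2*t) + 27*e^(t) - 27)
M′′′(t) = (2*e^(3*t) + 24*e^(2*t) + 18*e^(t))/(e^(4*t) - 12*e^(3*t) + 54*e^(2*t) - 108*e^(t) + 81)
M′′′′(t) = (-2*e^(4*t) - 66*e^(3*t) - 198*e^(2*t) - 54*e^(t))/(e^(5*t) - 15*e^(4*t) + 90*e^(3*t) - 270*e^(2*t) + 405*e^(t) - 243)
M′′′′′(t) = (2*e^(5*t) + 156*e^(4*t) + 1188*e^(3*t) + 1404*e^(2*t) + 162*e^(t))/(e^(6*t) - 18*e^(5*t) + 135*e^(4*t) - 540*e^(3*t) + 1215*e^(2*t) - 1458*e^(t) + 729)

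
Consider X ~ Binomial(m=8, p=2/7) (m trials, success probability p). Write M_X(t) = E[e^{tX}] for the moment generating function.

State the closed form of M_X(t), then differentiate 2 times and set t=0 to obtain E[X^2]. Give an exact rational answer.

E[X^2] = M′′(0) = 48/7

M_X(t) = (2*e^(t)/7 + 5/7)^8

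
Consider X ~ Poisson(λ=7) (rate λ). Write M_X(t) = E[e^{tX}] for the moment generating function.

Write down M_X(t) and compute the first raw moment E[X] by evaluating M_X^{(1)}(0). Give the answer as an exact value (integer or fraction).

E[X] = M^(1)(0) = 7

M_X(t) = e^(7*e^(t) - 7)
M^(1)(t) = 7*e^(-7)*e^(t)*e^(7*e^(t))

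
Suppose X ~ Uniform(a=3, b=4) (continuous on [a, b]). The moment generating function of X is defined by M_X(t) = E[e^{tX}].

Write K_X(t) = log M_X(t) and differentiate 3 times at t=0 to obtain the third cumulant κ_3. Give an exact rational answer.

κ_3 = d^3K/dt^3 |_{t=0} = 0

M_X(t) = (e^(4*t) - e^(3*t))/t
K_X(t) = log M_X(t) = -log(t) + log(e^(4*t) - e^(3*t))
dK/dt = (4*t*e^(t) - 3*t - e^(t) + 1)/(t*e^(t) - t)
d^2K/dt^2 = (-t^2*e^(t) + e^(2*t) - 2*e^(t) + 1)/(t^2*e^(2*t) - 2*t^2*e^(t) + t^2)
d^3K/dt^3 = (t^3*e^(2*t) + t^3*e^(t) - 2*e^(3*t) + 6*e^(2*t) - 6*e^(t) + 2)/(t^3*e^(3*t) - 3*t^3*e^(2*t) + 3*t^3*e^(t) - t^3)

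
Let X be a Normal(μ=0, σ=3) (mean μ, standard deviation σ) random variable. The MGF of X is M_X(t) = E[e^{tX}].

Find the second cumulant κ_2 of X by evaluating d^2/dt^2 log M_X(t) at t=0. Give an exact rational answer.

M_X(t) = e^(9*t^2/2)
K_X(t) = log M_X(t) = 9*t^2/2
K^(2)(t) = 9

κ_2 = K^(2)(0) = 9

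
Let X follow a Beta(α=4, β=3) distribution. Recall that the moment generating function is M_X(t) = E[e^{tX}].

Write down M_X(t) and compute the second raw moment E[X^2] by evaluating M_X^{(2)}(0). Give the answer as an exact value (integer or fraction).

E[X^2] = M^(2)(0) = 5/14

M_X(t) = ₁F₁(4; 7; t)
M^(2)(t) = 5*₁F₁(6; 9; t)/14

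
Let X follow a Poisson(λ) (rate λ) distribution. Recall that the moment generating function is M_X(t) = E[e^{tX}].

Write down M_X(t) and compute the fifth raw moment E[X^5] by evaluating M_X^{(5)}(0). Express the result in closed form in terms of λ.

E[X^5] = D^5[M](0) = λ*(λ^4 + 10*λ^3 + 25*λ^2 + 15*λ + 1)

M_X(t) = e^(λ*(e^(t) - 1))
D^5[M](t) = (λ^5*e^(5*t)*e^(λ*e^(t)) + 10*λ^4*e^(4*t)*e^(λ*e^(t)) + 25*λ^3*e^(3*t)*e^(λ*e^(t)) + 15*λ^2*e^(2*t)*e^(λ*e^(t)) + λ*e^(t)*e^(λ*e^(t)))*e^(-λ)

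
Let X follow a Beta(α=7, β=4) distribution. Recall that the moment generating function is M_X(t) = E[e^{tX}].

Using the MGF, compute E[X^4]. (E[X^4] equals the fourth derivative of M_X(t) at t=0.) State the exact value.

E[X^4] = M^(4)(0) = 30/143

M_X(t) = ₁F₁(7; 11; t)
M^(4)(t) = 30*₁F₁(11; 15; t)/143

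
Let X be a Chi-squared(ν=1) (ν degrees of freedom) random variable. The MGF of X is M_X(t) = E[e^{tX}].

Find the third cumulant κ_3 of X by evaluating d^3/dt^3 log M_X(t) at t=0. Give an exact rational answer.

M_X(t) = 1/√(1 - 2*t)
K_X(t) = log M_X(t) = -log(1 - 2*t)/2
D^3[K](t) = -8/(8*t^3 - 12*t^2 + 6*t - 1)

κ_3 = D^3[K](0) = 8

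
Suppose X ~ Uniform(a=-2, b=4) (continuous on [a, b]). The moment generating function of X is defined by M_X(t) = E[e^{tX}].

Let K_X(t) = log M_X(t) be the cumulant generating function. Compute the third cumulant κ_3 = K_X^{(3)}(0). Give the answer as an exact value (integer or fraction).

M_X(t) = (e^(4*t) - e^(-2*t))/(6*t)
K_X(t) = log M_X(t) = -log(t) + log(e^(4*t) - e^(-2*t)) - log(6)
D^3[K](t) = (216*t^3*e^(12*t) + 216*t^3*e^(6*t) - 2*e^(18*t) + 6*e^(12*t) - 6*e^(6*t) + 2)/(t^3*e^(18*t) - 3*t^3*e^(12*t) + 3*t^3*e^(6*t) - t^3)

κ_3 = D^3[K](0) = 0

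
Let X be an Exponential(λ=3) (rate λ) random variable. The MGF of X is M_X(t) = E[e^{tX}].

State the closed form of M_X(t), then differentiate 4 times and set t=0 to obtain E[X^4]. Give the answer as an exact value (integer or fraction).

M_X(t) = 3/(3 - t)
dM/dt = 3/(t^2 - 6*t + 9)
d^2M/dt^2 = -6/(t^3 - 9*t^2 + 27*t - 27)
d^3M/dt^3 = 18/(t^4 - 12*t^3 + 54*t^2 - 108*t + 81)
d^4M/dt^4 = -72/(t^5 - 15*t^4 + 90*t^3 - 270*t^2 + 405*t - 243)

E[X^4] = d^4M/dt^4 |_{t=0} = 8/27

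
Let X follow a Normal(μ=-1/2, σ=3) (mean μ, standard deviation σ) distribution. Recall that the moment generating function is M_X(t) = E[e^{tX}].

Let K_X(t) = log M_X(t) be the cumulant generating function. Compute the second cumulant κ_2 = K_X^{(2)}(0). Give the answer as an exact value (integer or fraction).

κ_2 = d^2K/dt^2 |_{t=0} = 9

M_X(t) = e^(9*t^2/2 - t/2)
K_X(t) = log M_X(t) = 9*t^2/2 - t/2
dK/dt = 9*t - 1/2
d^2K/dt^2 = 9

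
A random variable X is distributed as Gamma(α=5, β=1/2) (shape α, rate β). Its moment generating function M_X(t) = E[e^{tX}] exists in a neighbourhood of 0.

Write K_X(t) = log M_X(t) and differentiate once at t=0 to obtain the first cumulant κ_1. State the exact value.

κ_1 = K^(1)(0) = 10

M_X(t) = 1/(32*(1/2 - t)^5)
K_X(t) = log M_X(t) = -5*log(1/2 - t) - 5*log(2)
K^(1)(t) = -10/(2*t - 1)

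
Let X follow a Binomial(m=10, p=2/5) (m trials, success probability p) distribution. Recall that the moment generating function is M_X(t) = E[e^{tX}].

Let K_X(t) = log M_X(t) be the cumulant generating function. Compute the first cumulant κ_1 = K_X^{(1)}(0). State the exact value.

M_X(t) = (2*e^(t)/5 + 3/5)^10
K_X(t) = log M_X(t) = 10*log(2*e^(t)/5 + 3/5)
K′(t) = 20*e^(t)/(2*e^(t) + 3)

κ_1 = K′(0) = 4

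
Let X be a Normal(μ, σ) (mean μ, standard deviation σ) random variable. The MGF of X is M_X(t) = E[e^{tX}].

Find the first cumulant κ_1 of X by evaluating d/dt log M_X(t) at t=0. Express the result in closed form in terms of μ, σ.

κ_1 = dK/dt |_{t=0} = μ

M_X(t) = e^(μ*t + σ^2*t^2/2)
K_X(t) = log M_X(t) = μ*t + σ^2*t^2/2
dK/dt = μ + σ^2*t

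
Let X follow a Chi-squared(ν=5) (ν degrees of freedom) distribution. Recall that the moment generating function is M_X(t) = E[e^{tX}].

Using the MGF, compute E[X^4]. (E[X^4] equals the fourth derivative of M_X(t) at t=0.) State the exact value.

E[X^4] = M′′′′(0) = 3465

M_X(t) = (1 - 2*t)^(-5/2)
M′(t) = -5/(8*t^3*√(1 - 2*t) - 12*t^2*√(1 - 2*t) + 6*t*√(1 - 2*t) - √(1 - 2*t))
M′′(t) = 35/(16*t^4*√(1 - 2*t) - 32*t^3*√(1 - 2*t) + 24*t^2*√(1 - 2*t) - 8*t*√(1 - 2*t) + √(1 - 2*t))
M′′′(t) = -315/(32*t^5*√(1 - 2*t) - 80*t^4*√(1 - 2*t) + 80*t^3*√(1 - 2*t) - 40*t^2*√(1 - 2*t) + 10*t*√(1 - 2*t) - √(1 - 2*t))
M′′′′(t) = 3465/(64*t^6*√(1 - 2*t) - 192*t^5*√(1 - 2*t) + 240*t^4*√(1 - 2*t) - 160*t^3*√(1 - 2*t) + 60*t^2*√(1 - 2*t) - 12*t*√(1 - 2*t) + √(1 - 2*t))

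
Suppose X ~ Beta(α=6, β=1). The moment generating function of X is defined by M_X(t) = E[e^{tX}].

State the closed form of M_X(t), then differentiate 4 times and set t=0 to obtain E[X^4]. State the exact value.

E[X^4] = M^(4)(0) = 3/5

M_X(t) = ₁F₁(6; 7; t)
M^(4)(t) = 3*₁F₁(10; 11; t)/5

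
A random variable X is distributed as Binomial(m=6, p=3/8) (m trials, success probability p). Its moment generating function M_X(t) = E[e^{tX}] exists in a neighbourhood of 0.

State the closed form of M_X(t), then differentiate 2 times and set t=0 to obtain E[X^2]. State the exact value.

E[X^2] = M′′(0) = 207/32

M_X(t) = (3*e^(t)/8 + 5/8)^6
M′(t) = 2187*e^(6*t)/131072 + 18225*e^(5*t)/131072 + 30375*e^(4*t)/65536 + 50625*e^(3*t)/65536 + 84375*e^(2*t)/131072 + 28125*e^(t)/131072
M′′(t) = 6561*e^(6*t)/65536 + 91125*e^(5*t)/131072 + 30375*e^(4*t)/16384 + 151875*e^(3*t)/65536 + 84375*e^(2*t)/65536 + 28125*e^(t)/131072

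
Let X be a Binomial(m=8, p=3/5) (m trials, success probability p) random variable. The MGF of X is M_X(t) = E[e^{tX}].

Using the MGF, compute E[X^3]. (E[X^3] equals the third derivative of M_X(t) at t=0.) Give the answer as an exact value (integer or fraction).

E[X^3] = d^3M/dt^3 |_{t=0} = 17232/125

M_X(t) = (3*e^(t)/5 + 2/5)^8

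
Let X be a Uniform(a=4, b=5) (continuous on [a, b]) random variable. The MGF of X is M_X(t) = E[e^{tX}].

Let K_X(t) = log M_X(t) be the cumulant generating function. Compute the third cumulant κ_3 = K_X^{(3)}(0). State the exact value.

κ_3 = D^3[K](0) = 0

M_X(t) = (e^(5*t) - e^(4*t))/t
K_X(t) = log M_X(t) = -log(t) + log(e^(5*t) - e^(4*t))
D^3[K](t) = (t^3*e^(2*t) + t^3*e^(t) - 2*e^(3*t) + 6*e^(2*t) - 6*e^(t) + 2)/(t^3*e^(3*t) - 3*t^3*e^(2*t) + 3*t^3*e^(t) - t^3)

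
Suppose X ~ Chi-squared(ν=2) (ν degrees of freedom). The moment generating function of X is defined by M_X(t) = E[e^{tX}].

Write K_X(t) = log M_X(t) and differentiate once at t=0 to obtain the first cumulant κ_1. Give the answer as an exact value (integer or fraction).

κ_1 = K^(1)(0) = 2

M_X(t) = 1/(1 - 2*t)
K_X(t) = log M_X(t) = -log(1 - 2*t)
K^(1)(t) = -2/(2*t - 1)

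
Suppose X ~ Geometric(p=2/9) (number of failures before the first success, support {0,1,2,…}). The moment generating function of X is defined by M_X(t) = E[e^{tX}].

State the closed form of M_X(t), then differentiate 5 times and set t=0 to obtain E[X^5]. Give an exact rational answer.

M_X(t) = 2/(9*(1 - 7*e^(t)/9))

E[X^5] = M^(5)(0) = 211687/2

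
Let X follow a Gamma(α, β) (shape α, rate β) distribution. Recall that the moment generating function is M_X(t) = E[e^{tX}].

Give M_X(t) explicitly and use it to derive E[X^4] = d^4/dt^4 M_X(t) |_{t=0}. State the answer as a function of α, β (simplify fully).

M_X(t) = (β/(β - t))^α
D^4[M](t) = (α^4*β^α*(1/(β - t))^α + 6*α^3*β^α*(1/(β - t))^α + 11*α^2*β^α*(1/(β - t))^α + 6*α*β^α*(1/(β - t))^α)/(β^4 - 4*β^3*t + 6*β^2*t^2 - 4*β*t^3 + t^4)

E[X^4] = D^4[M](0) = α*(α^3 + 6*α^2 + 11*α + 6)/β^4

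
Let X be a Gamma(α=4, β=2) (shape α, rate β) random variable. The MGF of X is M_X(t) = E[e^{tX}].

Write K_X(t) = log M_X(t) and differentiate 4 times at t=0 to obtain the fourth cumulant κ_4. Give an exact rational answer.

M_X(t) = 16/(2 - t)^4
K_X(t) = log M_X(t) = -4*log(2 - t) + 4*log(2)
K^(4)(t) = 24/(t^4 - 8*t^3 + 24*t^2 - 32*t + 16)

κ_4 = K^(4)(0) = 3/2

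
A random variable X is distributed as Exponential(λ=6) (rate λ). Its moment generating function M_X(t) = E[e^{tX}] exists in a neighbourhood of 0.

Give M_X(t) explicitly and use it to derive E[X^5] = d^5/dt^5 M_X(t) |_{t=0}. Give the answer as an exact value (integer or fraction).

E[X^5] = M′′′′′(0) = 5/324

M_X(t) = 6/(6 - t)
M′(t) = 6/(t^2 - 12*t + 36)
M′′(t) = -12/(t^3 - 18*t^2 + 108*t - 216)
M′′′(t) = 36/(t^4 - 24*t^3 + 216*t^2 - 864*t + 1296)
M′′′′(t) = -144/(t^5 - 30*t^4 + 360*t^3 - 2160*t^2 + 6480*t - 7776)
M′′′′′(t) = 720/(t^6 - 36*t^5 + 540*t^4 - 4320*t^3 + 19440*t^2 - 46656*t + 46656)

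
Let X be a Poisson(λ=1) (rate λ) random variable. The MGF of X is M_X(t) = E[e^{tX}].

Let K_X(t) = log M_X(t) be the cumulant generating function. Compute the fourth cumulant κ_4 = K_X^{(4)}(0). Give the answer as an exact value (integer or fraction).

κ_4 = K′′′′(0) = 1

M_X(t) = e^(e^(t) - 1)
K_X(t) = log M_X(t) = e^(t) - 1
K′(t) = e^(t)
K′′(t) = e^(t)
K′′′(t) = e^(t)
K′′′′(t) = e^(t)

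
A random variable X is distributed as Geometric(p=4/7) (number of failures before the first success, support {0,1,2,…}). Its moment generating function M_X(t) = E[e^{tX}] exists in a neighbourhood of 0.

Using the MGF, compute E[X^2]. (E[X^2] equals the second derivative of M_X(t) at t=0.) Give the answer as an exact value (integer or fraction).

M_X(t) = 4/(7*(1 - 3*e^(t)/7))
dM/dt = 12*e^(t)/(9*e^(2*t) - 42*e^(t) + 49)
d^2M/dt^2 = (-36*e^(2*t) - 84*e^(t))/(27*e^(3*t) - 189*e^(2*t) + 441*e^(t) - 343)

E[X^2] = d^2M/dt^2 |_{t=0} = 15/8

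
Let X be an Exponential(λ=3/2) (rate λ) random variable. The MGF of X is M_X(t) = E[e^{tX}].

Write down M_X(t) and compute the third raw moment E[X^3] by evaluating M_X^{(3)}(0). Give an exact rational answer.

E[X^3] = d^3M/dt^3 |_{t=0} = 16/9

M_X(t) = 3/(2*(3/2 - t))
dM/dt = 6/(4*t^2 - 12*t + 9)
d^2M/dt^2 = -24/(8*t^3 - 36*t^2 + 54*t - 27)
d^3M/dt^3 = 144/(16*t^4 - 96*t^3 + 216*t^2 - 216*t + 81)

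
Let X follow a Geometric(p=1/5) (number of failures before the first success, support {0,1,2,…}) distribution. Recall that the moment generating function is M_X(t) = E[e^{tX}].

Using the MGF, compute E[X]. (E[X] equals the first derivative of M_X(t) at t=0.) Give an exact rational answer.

M_X(t) = 1/(5*(1 - 4*e^(t)/5))
D[M](t) = 4*e^(t)/(16*e^(2*t) - 40*e^(t) + 25)

E[X] = D[M](0) = 4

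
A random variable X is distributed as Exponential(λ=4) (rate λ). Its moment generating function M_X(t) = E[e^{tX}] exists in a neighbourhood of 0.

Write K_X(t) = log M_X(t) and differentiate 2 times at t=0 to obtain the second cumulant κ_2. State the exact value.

M_X(t) = 4/(4 - t)
K_X(t) = log M_X(t) = -log(4 - t) + 2*log(2)
D^2[K](t) = 1/(t^2 - 8*t + 16)

κ_2 = D^2[K](0) = 1/16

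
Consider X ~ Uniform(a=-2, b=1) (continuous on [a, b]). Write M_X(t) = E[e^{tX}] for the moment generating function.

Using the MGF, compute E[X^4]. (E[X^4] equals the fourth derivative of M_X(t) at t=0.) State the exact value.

E[X^4] = M′′′′(0) = 11/5

M_X(t) = (e^(t) - e^(-2*t))/(3*t)
M′(t) = (t*e^(3*t) + 2*t - e^(3*t) + 1)*e^(-2*t)/(3*t^2)
M′′(t) = (t^2*e^(3*t) - 4*t^2 - 2*t*e^(3*t) - 4*t + 2*e^(3*t) - 2)*e^(-2*t)/(3*t^3)
M′′′(t) = (t^3*e^(3*t) + 8*t^3 - 3*t^2*e^(3*t) + 12*t^2 + 6*t*e^(3*t) + 12*t - 6*e^(3*t) + 6)*e^(-2*t)/(3*t^4)
M′′′′(t) = (t^4*e^(3*t) - 16*t^4 - 4*t^3*e^(3*t) - 32*t^3 + 12*t^2*e^(3*t) - 48*t^2 - 24*t*e^(3*t) - 48*t + 24*e^(3*t) - 24)*e^(-2*t)/(3*t^5)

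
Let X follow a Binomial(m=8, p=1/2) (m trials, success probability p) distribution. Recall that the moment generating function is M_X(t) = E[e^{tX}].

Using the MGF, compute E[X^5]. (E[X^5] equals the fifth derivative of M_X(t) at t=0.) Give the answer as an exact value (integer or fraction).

M_X(t) = (e^(t)/2 + 1/2)^8
dM/dt = e^(8*t)/32 + 7*e^(7*t)/32 + 21*e^(6*t)/32 + 35*e^(5*t)/32 + 35*e^(4*t)/32 + 21*e^(3*t)/32 + 7*e^(2*t)/32 + e^(t)/32
d^2M/dt^2 = e^(8*t)/4 + 49*e^(7*t)/32 + 63*e^(6*t)/16 + 175*e^(5*t)/32 + 35*e^(4*t)/8 + 63*e^(3*t)/32 + 7*e^(2*t)/16 + e^(t)/32
d^3M/dt^3 = 2*e^(8*t) + 343*e^(7*t)/32 + 189*e^(6*t)/8 + 875*e^(5*t)/32 + 35*e^(4*t)/2 + 189*e^(3*t)/32 + 7*e^(2*t)/8 + e^(t)/32
d^4M/dt^4 = 16*e^(8*t) + 2401*e^(7*t)/32 + 567*e^(6*t)/4 + 4375*e^(5*t)/32 + 70*e^(4*t) + 567*e^(3*t)/32 + 7*e^(2*t)/4 + e^(t)/32
d^5M/dt^5 = 128*e^(8*t) + 16807*e^(7*t)/32 + 1701*e^(6*t)/2 + 21875*e^(5*t)/32 + 280*e^(4*t) + 1701*e^(3*t)/32 + 7*e^(2*t)/2 + e^(t)/32

E[X^5] = d^5M/dt^5 |_{t=0} = 2524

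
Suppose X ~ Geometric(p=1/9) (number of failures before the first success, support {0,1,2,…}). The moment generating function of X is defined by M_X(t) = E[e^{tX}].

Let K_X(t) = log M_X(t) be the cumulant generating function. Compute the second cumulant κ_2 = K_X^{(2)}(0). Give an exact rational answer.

M_X(t) = 1/(9*(1 - 8*e^(t)/9))
K_X(t) = log M_X(t) = -log(1 - 8*e^(t)/9) - 2*log(3)
dK/dt = -8*e^(t)/(8*e^(t) - 9)
d^2K/dt^2 = 72*e^(t)/(64*e^(2*t) - 144*e^(t) + 81)

κ_2 = d^2K/dt^2 |_{t=0} = 72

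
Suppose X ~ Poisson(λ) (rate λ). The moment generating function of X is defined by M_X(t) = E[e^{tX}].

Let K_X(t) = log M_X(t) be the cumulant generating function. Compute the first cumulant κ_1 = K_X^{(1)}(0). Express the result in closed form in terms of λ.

M_X(t) = e^(λ*(e^(t) - 1))
K_X(t) = log M_X(t) = λ*(e^(t) - 1)
K^(1)(t) = λ*e^(t)

κ_1 = K^(1)(0) = λ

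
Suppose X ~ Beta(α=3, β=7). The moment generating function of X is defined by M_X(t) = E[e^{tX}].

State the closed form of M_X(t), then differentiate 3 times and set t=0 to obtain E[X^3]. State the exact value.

E[X^3] = M′′′(0) = 1/22

M_X(t) = ₁F₁(3; 10; t)
M′(t) = 3*₁F₁(4; 11; t)/10
M′′(t) = 6*₁F₁(5; 12; t)/55
M′′′(t) = ₁F₁(6; 13; t)/22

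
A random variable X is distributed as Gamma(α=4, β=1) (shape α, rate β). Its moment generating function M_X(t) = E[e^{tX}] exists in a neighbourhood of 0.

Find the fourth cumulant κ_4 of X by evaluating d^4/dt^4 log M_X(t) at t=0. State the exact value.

κ_4 = K^(4)(0) = 24

M_X(t) = (1 - t)^(-4)
K_X(t) = log M_X(t) = -4*log(1 - t)
K^(4)(t) = 24/(t^4 - 4*t^3 + 6*t^2 - 4*t + 1)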